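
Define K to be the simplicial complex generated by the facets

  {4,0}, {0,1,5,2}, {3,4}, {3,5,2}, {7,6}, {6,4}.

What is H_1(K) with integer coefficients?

Fix the vertex order 0 < 1 < 2 < 3 < 4 < 5 < 6 < 7 and write every simplex with vertices in increasing order. Then dim K = 3 and the simplices of K are:

  0-simplices (8): [0], [1], [2], [3], [4], [5], [6], [7]
  1-simplices (12): [0,1], [0,2], [0,4], [0,5], [1,2], [1,5], [2,3], [2,5], [3,4], [3,5], [4,6], [6,7]
  2-simplices (5): [0,1,2], [0,1,5], [0,2,5], [1,2,5], [2,3,5]
  3-simplices (1): [0,1,2,5]

Hence C_0 ≅ Z^8, C_1 ≅ Z^12, C_2 ≅ Z^5, C_3 ≅ Z^1.

∂_1: C_1 → C_0 is given by ∂[p,q] = [q] − [p]. For instance
  ∂[3,5] = [5] − [3].
The resulting 8×12 matrix has rank 7, and its Smith normal form has invariant factors (1,1,1,1,1,1,1).

The boundary map ∂_2: C_2 → C_1 sends each 2-simplex [p,q,r] to [q,r] − [p,r] + [p,q]. For instance
  ∂[0,2,5] = [2,5] − [0,5] + [0,2],
  ∂[0,1,2] = [1,2] − [0,2] + [0,1].
The 12×5 boundary matrix has rank 4 and Smith normal form diag(1,1,1,1).

∂_3: C_3 → C_2 sends each 3-simplex σ to the alternating sum Σ_i (−1)^i (σ with its i-th vertex removed). For instance
  ∂[0,1,2,5] = [1,2,5] − [0,2,5] + [0,1,5] − [0,1,2].
The resulting 5×1 matrix has rank 1, and its Smith normal form has invariant factors (1).

Reading off H_k = ker ∂_k / im ∂_{k+1}:

  H_1: rank ker ∂_1 − rank ∂_2 = (12 − 7) − 4 = 1, and the invariant factors of ∂_2 are all 1, so H_1 = Z.

H_1 = Z.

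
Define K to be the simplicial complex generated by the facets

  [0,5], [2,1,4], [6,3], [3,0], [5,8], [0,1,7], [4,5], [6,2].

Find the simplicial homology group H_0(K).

H_0 ≅ Z.

We work with the vertex ordering 0 < 1 < 2 < 3 < 4 < 5 < 6 < 7 < 8. The simplices of K, each written with vertices in increasing order, are:

  0-simplices (9): [0], [1], [2], [3], [4], [5], [6], [7], [8]
  1-simplices (12): [0,1], [0,3], [0,5], [0,7], [1,2], [1,4], [1,7], [2,4], [2,6], [3,6], [4,5], [5,8]
  2-simplices (2): [0,1,7], [1,2,4]

Hence C_0 ≅ Z^9, C_1 ≅ Z^12, C_2 ≅ Z^2.

∂_1: C_1 → C_0 is given by ∂[p,q] = [q] − [p].
As a 9×12 matrix over Z this has rank 8, with invariant factors (1,1,1,1,1,1,1,1).

The boundary map ∂_2: C_2 → C_1 acts by ∂[p,q,r] = [q,r] − [p,r] + [p,q]. For instance
  ∂[1,2,4] = [2,4] − [1,4] + [1,2],
  ∂[0,1,7] = [1,7] − [0,7] + [0,1].
The 12×2 boundary matrix has rank 2 and Smith normal form diag(1,1).

Computing H_k = (kernel of ∂_k) / (image of ∂_{k+1}):

  H_0: rank C_0 − rank ∂_1 = 9 − 8 = 1, and the invariant factors of ∂_1 are all 1, so H_0 = Z.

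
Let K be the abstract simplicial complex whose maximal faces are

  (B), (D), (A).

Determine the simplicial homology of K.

H_0 = Z^3.

Order the vertices as A < B < D. Listing each simplex with vertices in this order, K has dimension 0 with simplices:

  0-simplices (3): A, B, D

Hence C_0 ≅ Z^3.

Computing H_k = (kernel of ∂_k) / (image of ∂_{k+1}):

  H_0: rank C_0 − rank ∂_1 = 3 − 0 = 3, and there is no ∂_1, so H_0 = Z^3.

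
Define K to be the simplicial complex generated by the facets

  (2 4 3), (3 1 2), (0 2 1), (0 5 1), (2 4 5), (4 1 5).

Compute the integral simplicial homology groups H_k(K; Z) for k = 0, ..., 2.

Fix the vertex order 0 < 1 < 2 < 3 < 4 < 5 and write every simplex with vertices in increasing order. Then dim K = 2 and the simplices of K are:

  0-simplices (6): [0], [1], [2], [3], [4], [5]
  1-simplices (12): [0,1], [0,2], [0,5], [1,2], [1,3], [1,4], [1,5], [2,3], [2,4], [2,5], [3,4], [4,5]
  2-simplices (6): [0,1,2], [0,1,5], [1,2,3], [1,4,5], [2,3,4], [2,4,5]

Hence C_0 ≅ Z^6, C_1 ≅ Z^12, C_2 ≅ Z^6.

Boundary ∂_1: C_1 → C_0 maps an edge to its endpoints' difference, ∂[p,q] = q − p. For instance
  ∂[0,2] = [2] − [0].
The 6×12 boundary matrix has rank 5 and Smith normal form diag(1,1,1,1,1).

∂_2: C_2 → C_1 acts by ∂[p,q,r] = [q,r] − [p,r] + [p,q]. For instance
  ∂[1,2,3] = [2,3] − [1,3] + [1,2],
  ∂[1,4,5] = [4,5] − [1,5] + [1,4].
The 12×6 boundary matrix has rank 6 and Smith normal form diag(1,1,1,1,1,1).

Now H_k = ker ∂_k / im ∂_{k+1}, so:

  H_0: rank C_0 − rank ∂_1 = 6 − 5 = 1, and the invariant factors of ∂_1 are all 1, so H_0 = Z.
  H_1: rank ker ∂_1 − rank ∂_2 = (12 − 5) − 6 = 1, and the invariant factors of ∂_2 are all 1, so H_1 = Z.
  H_2: rank ker ∂_2 − rank ∂_3 = (6 − 6) − 0 = 0, and there is no ∂_3, so H_2 = 0.

H_0 ≅ Z,  H_1 ≅ Z,  H_2 = 0.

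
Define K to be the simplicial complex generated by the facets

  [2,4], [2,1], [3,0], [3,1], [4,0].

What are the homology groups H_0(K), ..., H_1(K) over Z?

Take the total order 0 < 1 < 2 < 3 < 4 on the vertex set. Then K (dimension 1) consists of the simplices:

  0-simplices (5): [0], [1], [2], [3], [4]
  1-simplices (5): [0,3], [0,4], [1,2], [1,3], [2,4]

Hence C_0 ≅ Z^5, C_1 ≅ Z^5.

∂_1: C_1 → C_0 is given by ∂[p,q] = [q] − [p]. For instance
  ∂[0,3] = [3] − [0].
The 5×5 boundary matrix has rank 4 and Smith normal form diag(1,1,1,1).

Computing H_k = (kernel of ∂_k) / (image of ∂_{k+1}):

  H_0: rank C_0 − rank ∂_1 = 5 − 4 = 1, and the invariant factors of ∂_1 are all 1, so H_0 ≅ Z.
  H_1: rank ker ∂_1 − rank ∂_2 = (5 − 4) − 0 = 1, and there is no ∂_2, so H_1 ≅ Z.

H_0 = Z,  H_1 = Z.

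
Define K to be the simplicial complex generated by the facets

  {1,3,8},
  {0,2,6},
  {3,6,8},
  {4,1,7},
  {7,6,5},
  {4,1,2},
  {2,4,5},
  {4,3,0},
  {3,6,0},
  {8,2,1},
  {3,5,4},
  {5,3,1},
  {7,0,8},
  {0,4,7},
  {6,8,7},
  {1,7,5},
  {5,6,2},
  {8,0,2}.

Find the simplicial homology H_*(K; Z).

Take the total order 0 < 1 < 2 < 3 < 4 < 5 < 6 < 7 < 8 on the vertex set. Then K (dimension 2) consists of the simplices:

  0-simplices (9): [0], [1], [2], [3], [4], [5], [6], [7], [8]
  1-simplices (27): (27 of them)
  2-simplices (18): [0,2,6], [0,2,8], [0,3,4], [0,3,6], [0,4,7], [0,7,8], [1,2,4], [1,2,8], [1,3,5], [1,3,8], [1,4,7], [1,5,7], [2,4,5], [2,5,6], [3,4,5], [3,6,8], [5,6,7], [6,7,8]

so the chain groups are C_0 ≅ Z^9, C_1 ≅ Z^27, C_2 ≅ Z^18.

Boundary ∂_1: C_1 → C_0 sends each edge [p,q] (with p < q) to q − p. For instance
  ∂[0,3] = [3] − [0].
The 9×27 boundary matrix has rank 8 and Smith normal form diag(1,1,1,1,1,1,1,1).

∂_2: C_2 → C_1 maps a triangle to the signed sum of its edges. For instance
  ∂[1,2,8] = [2,8] − [1,8] + [1,2],
  ∂[0,2,6] = [2,6] − [0,6] + [0,2].
The resulting 27×18 matrix has rank 18, and its Smith normal form has invariant factors (1,1,1,1,1,1,1,1,1,1,1,1,1,1,1,1,1,2).

From H_k ≅ ker(∂_k) / im(∂_{k+1}) we obtain:

  H_0: rank C_0 − rank ∂_1 = 9 − 8 = 1, and the invariant factors of ∂_1 are all 1, so H_0 ≅ Z.
  H_1: rank ker ∂_1 − rank ∂_2 = (27 − 8) − 18 = 1, and ∂_2 has invariant factor 2 > 1, so H_1 ≅ Z ⊕ Z/2.
  H_2: rank ker ∂_2 − rank ∂_3 = (18 − 18) − 0 = 0, and there is no ∂_3, so H_2 ≅ 0.

H_0 = Z,  H_1 = Z ⊕ Z/2,  H_2 = 0.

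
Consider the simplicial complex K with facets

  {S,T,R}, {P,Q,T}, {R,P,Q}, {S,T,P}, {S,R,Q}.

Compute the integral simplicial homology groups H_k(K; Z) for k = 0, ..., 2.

H_0 ≅ Z,  H_1 ≅ Z,  H_2 = 0.

Fix the vertex order P < Q < R < S < T and write every simplex with vertices in increasing order. Then dim K = 2 and the simplices of K are:

  0-simplices (5): P, Q, R, S, T
  1-simplices (10): PQ, PR, PS, PT, QR, QS, QT, RS, RT, ST
  2-simplices (5): PQR, PQT, PST, QRS, RST

so the chain groups are C_0 ≅ Z^5, C_1 ≅ Z^10, C_2 ≅ Z^5.

∂_1: C_1 → C_0 is given by ∂[p,q] = [q] − [p].
This gives a 5×10 integer matrix of rank 4; reducing to Smith normal form yields diagonal entries (1,1,1,1).

∂_2: C_2 → C_1 acts by ∂[p,q,r] = [q,r] − [p,r] + [p,q]. For instance
  ∂PQR = QR − PR + PQ,
  ∂RST = ST − RT + RS.
As a 10×5 matrix over Z this has rank 5, with invariant factors (1,1,1,1,1).

From H_k ≅ ker(∂_k) / im(∂_{k+1}) we obtain:

  H_0: rank C_0 − rank ∂_1 = 5 − 4 = 1, and the invariant factors of ∂_1 are all 1, so H_0 ≅ Z.
  H_1: rank ker ∂_1 − rank ∂_2 = (10 − 4) − 5 = 1, and the invariant factors of ∂_2 are all 1, so H_1 ≅ Z.
  H_2: rank ker ∂_2 − rank ∂_3 = (5 − 5) − 0 = 0, and there is no ∂_3, so H_2 ≅ 0.

As a check, the Euler characteristic is 5 − 10 + 5 = 0, which agrees with 1 − 1 + 0 = 0.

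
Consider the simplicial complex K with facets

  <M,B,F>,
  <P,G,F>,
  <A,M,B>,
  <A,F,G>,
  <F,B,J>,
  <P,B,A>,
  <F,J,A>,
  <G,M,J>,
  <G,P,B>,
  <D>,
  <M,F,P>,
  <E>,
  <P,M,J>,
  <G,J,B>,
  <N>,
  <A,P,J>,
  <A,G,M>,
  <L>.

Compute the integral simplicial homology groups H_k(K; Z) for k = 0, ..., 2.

H_0 = Z^5,  H_1 = Z^2,  H_2 = Z.

K has 11 vertices, 21 edges, 14 triangles.
rank ∂_0 = 0, rank ∂_1 = 6 ⇒ b_0 = 11 − 0 − 6 = 5; all invariant factors of ∂_1 are 1 so no torsion. So H_0 ≅ Z^5.
rank ∂_1 = 6, rank ∂_2 = 13 ⇒ b_1 = 21 − 6 − 13 = 2; all invariant factors of ∂_2 are 1 so no torsion. So H_1 ≅ Z^2.
rank ∂_2 = 13, rank ∂_3 = 0 ⇒ b_2 = 14 − 13 − 0 = 1. So H_2 ≅ Z.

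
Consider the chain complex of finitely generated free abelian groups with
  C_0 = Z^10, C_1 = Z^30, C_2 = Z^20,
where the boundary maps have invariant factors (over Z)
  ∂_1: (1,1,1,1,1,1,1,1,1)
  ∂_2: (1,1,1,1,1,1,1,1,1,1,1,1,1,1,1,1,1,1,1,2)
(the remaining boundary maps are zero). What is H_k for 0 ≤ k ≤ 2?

H_0 ≅ Z,  H_1 ≅ Z ⊕ Z/2,  H_2 = 0.

H_0: b_0 = 10 − 0 − 9 = 1; torsion from ∂_1 factors > 1: none. So H_0 ≅ Z.
H_1: b_1 = 30 − 9 − 20 = 1; torsion from ∂_2 factors > 1: [2]. So H_1 ≅ Z ⊕ Z/2.
H_2: b_2 = 20 − 20 − 0 = 0; torsion from ∂_3 factors > 1: none. So H_2 ≅ 0.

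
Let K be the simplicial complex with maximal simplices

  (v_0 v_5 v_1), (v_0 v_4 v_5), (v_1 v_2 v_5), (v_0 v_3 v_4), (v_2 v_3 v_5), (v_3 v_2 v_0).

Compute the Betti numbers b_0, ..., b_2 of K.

b_0 = 1, b_1 = 1, b_2 = 0.

Take the total order v_0 < v_1 < v_2 < v_3 < v_4 < v_5 on the vertex set. Then K (dimension 2) consists of the simplices:

  0-simplices (6): [v_0], [v_1], [v_2], [v_3], [v_4], [v_5]
  1-simplices (12): [v_0,v_1], [v_0,v_2], [v_0,v_3], [v_0,v_4], [v_0,v_5], [v_1,v_2], [v_1,v_5], [v_2,v_3], [v_2,v_5], [v_3,v_4], [v_3,v_5], [v_4,v_5]
  2-simplices (6): [v_0,v_1,v_5], [v_0,v_2,v_3], [v_0,v_3,v_4], [v_0,v_4,v_5], [v_1,v_2,v_5], [v_2,v_3,v_5]

giving chain groups C_0 ≅ Z^6, C_1 ≅ Z^12, C_2 ≅ Z^6.

The boundary map ∂_1: C_1 → C_0 sends each edge [p,q] (with p < q) to q − p. For instance
  ∂[v_0,v_3] = [v_3] − [v_0].
The 6×12 boundary matrix has rank 5 and Smith normal form diag(1,1,1,1,1).

Boundary ∂_2: C_2 → C_1 acts by ∂[p,q,r] = [q,r] − [p,r] + [p,q]. For instance
  ∂[v_0,v_1,v_5] = [v_1,v_5] − [v_0,v_5] + [v_0,v_1],
  ∂[v_2,v_3,v_5] = [v_3,v_5] − [v_2,v_5] + [v_2,v_3].
This gives a 12×6 integer matrix of rank 6; reducing to Smith normal form yields diagonal entries (1,1,1,1,1,1).

From H_k ≅ ker(∂_k) / im(∂_{k+1}) we obtain:

  H_0: rank C_0 − rank ∂_1 = 6 − 5 = 1, and the invariant factors of ∂_1 are all 1, so H_0 = Z.
  H_1: rank ker ∂_1 − rank ∂_2 = (12 − 5) − 6 = 1, and the invariant factors of ∂_2 are all 1, so H_1 = Z.
  H_2: rank ker ∂_2 − rank ∂_3 = (6 − 6) − 0 = 0, and there is no ∂_3, so H_2 = 0.

(K is a triangulation of the cylinder S^1 x I.)

Hence the Betti numbers are b_0 = 1, b_1 = 1, b_2 = 0.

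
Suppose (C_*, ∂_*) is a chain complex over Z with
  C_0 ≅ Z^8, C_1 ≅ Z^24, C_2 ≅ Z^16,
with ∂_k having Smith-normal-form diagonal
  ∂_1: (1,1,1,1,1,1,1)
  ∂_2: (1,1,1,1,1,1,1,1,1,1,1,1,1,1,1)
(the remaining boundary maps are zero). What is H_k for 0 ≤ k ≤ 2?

H_0 = Z,  H_1 = Z^2,  H_2 = Z.

H_0: b_0 = 8 − 0 − 7 = 1; torsion from ∂_1 factors > 1: none. So H_0 = Z.
H_1: b_1 = 24 − 7 − 15 = 2; torsion from ∂_2 factors > 1: none. So H_1 = Z^2.
H_2: b_2 = 16 − 15 − 0 = 1; torsion from ∂_3 factors > 1: none. So H_2 = Z.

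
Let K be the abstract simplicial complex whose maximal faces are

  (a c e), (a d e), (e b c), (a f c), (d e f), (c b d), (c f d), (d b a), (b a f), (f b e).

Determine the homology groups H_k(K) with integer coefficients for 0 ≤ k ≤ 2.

H_0 = Z,  H_1 = Z/2,  H_2 = 0.

Take the total order a < b < c < d < e < f on the vertex set. Then K (dimension 2) consists of the simplices:

  0-simplices (6): a, b, c, d, e, f
  1-simplices (15): ab, ac, ad, ae, af, bc, bd, be, bf, cd, ce, cf, de, df, ef
  2-simplices (10): abd, abf, ace, acf, ade, bcd, bce, bef, cdf, def

so the chain groups are C_0 ≅ Z^6, C_1 ≅ Z^15, C_2 ≅ Z^10.

∂_1: C_1 → C_0 maps an edge to its endpoints' difference, ∂[p,q] = q − p. For instance
  ∂ab = b − a.
This gives a 6×15 integer matrix of rank 5; reducing to Smith normal form yields diagonal entries (1,1,1,1,1).

∂_2: C_2 → C_1 maps a triangle to the signed sum of its edges. For instance
  ∂acf = cf − af + ac,
  ∂bef = ef − bf + be.
As a 15×10 matrix over Z this has rank 10, with invariant factors (1,1,1,1,1,1,1,1,1,2).

Now H_k = ker ∂_k / im ∂_{k+1}, so:

  H_0: rank C_0 − rank ∂_1 = 6 − 5 = 1, and the invariant factors of ∂_1 are all 1, so H_0 ≅ Z.
  H_1: rank ker ∂_1 − rank ∂_2 = (15 − 5) − 10 = 0, and ∂_2 has invariant factor 2 > 1, so H_1 ≅ Z/2.
  H_2: rank ker ∂_2 − rank ∂_3 = (10 − 10) − 0 = 0, and there is no ∂_3, so H_2 ≅ 0.

(K is a triangulation of the real projective plane RP^2.)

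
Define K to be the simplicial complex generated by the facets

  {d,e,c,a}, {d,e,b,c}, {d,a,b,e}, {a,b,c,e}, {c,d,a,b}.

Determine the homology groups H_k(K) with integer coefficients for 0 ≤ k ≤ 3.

H_0 ≅ Z,  H_1 = 0,  H_2 = 0,  H_3 ≅ Z.

K has 5 vertices, 10 edges, 10 triangles, 5 3-simplices.
rank ∂_0 = 0, rank ∂_1 = 4 ⇒ b_0 = 5 − 0 − 4 = 1; all invariant factors of ∂_1 are 1 so no torsion. So H_0 = Z.
rank ∂_1 = 4, rank ∂_2 = 6 ⇒ b_1 = 10 − 4 − 6 = 0; all invariant factors of ∂_2 are 1 so no torsion. So H_1 = 0.
rank ∂_2 = 6, rank ∂_3 = 4 ⇒ b_2 = 10 − 6 − 4 = 0; all invariant factors of ∂_3 are 1 so no torsion. So H_2 = 0.
rank ∂_3 = 4, rank ∂_4 = 0 ⇒ b_3 = 5 − 4 − 0 = 1. So H_3 = Z.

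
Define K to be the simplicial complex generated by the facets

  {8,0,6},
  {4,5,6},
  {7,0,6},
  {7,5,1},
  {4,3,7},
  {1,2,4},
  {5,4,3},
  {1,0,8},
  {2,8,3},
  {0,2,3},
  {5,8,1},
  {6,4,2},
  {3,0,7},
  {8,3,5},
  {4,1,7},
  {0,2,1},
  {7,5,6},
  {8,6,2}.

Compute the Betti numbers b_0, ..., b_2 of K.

b_0 = 1, b_1 = 1, b_2 = 0.

K has 9 vertices, 27 edges, 18 triangles.
rank ∂_0 = 0, rank ∂_1 = 8 ⇒ b_0 = 9 − 0 − 8 = 1; all invariant factors of ∂_1 are 1 so no torsion. So H_0 = Z.
rank ∂_1 = 8, rank ∂_2 = 18 ⇒ b_1 = 27 − 8 − 18 = 1; ∂_2 has invariant factor(s) [2] giving torsion. So H_1 = Z ⊕ Z/2.
rank ∂_2 = 18, rank ∂_3 = 0 ⇒ b_2 = 18 − 18 − 0 = 0. So H_2 = 0.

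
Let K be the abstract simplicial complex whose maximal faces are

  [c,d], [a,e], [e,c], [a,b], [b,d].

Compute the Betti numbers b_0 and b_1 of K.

b_0 = 1, b_1 = 1.

Order the vertices as a < b < c < d < e. Listing each simplex with vertices in this order, K has dimension 1 with simplices:

  0-simplices (5): a, b, c, d, e
  1-simplices (5): ab, ae, bd, cd, ce

giving chain groups C_0 ≅ Z^5, C_1 ≅ Z^5.

Boundary ∂_1: C_1 → C_0 sends each edge [p,q] (with p < q) to q − p. For instance
  ∂ab = b − a.
This gives a 5×5 integer matrix of rank 4; reducing to Smith normal form yields diagonal entries (1,1,1,1).

Computing H_k = (kernel of ∂_k) / (image of ∂_{k+1}):

  H_0: rank C_0 − rank ∂_1 = 5 − 4 = 1, and the invariant factors of ∂_1 are all 1, so H_0 = Z.
  H_1: rank ker ∂_1 − rank ∂_2 = (5 − 4) − 0 = 1, and there is no ∂_2, so H_1 = Z.

As a check, the Euler characteristic is 5 − 5 = 0, which agrees with 1 − 1 = 0.

Hence the Betti numbers are b_0 = 1, b_1 = 1.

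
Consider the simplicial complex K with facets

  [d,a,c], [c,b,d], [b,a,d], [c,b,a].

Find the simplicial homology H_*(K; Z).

Take the total order a < b < c < d on the vertex set. Then K (dimension 2) consists of the simplices:

  0-simplices (4): a, b, c, d
  1-simplices (6): ab, ac, ad, bc, bd, cd
  2-simplices (4): abc, abd, acd, bcd

Hence C_0 ≅ Z^4, C_1 ≅ Z^6, C_2 ≅ Z^4.

∂_1: C_1 → C_0 maps an edge to its endpoints' difference, ∂[p,q] = q − p. For instance
  ∂ad = d − a.
As a 4×6 matrix over Z this has rank 3, with invariant factors (1,1,1).

The boundary map ∂_2: C_2 → C_1 sends each 2-simplex [p,q,r] to [q,r] − [p,r] + [p,q]. For instance
  ∂abc = bc − ac + ab,
  ∂acd = cd − ad + ac.
The resulting 6×4 matrix has rank 3, and its Smith normal form has invariant factors (1,1,1).

Reading off H_k = ker ∂_k / im ∂_{k+1}:

  H_0: rank C_0 − rank ∂_1 = 4 − 3 = 1, and the invariant factors of ∂_1 are all 1, so H_0 = Z.
  H_1: rank ker ∂_1 − rank ∂_2 = (6 − 3) − 3 = 0, and the invariant factors of ∂_2 are all 1, so H_1 = 0.
  H_2: rank ker ∂_2 − rank ∂_3 = (4 − 3) − 0 = 1, and there is no ∂_3, so H_2 = Z.

(K is a triangulation of the 2-sphere S^2.)

H_0 ≅ Z,  H_1 = 0,  H_2 ≅ Z.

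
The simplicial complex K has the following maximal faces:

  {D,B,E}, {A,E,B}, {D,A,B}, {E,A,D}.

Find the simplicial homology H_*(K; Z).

H_0 = Z,  H_1 = 0,  H_2 = Z.

Fix the vertex order A < B < D < E and write every simplex with vertices in increasing order. Then dim K = 2 and the simplices of K are:

  0-simplices (4): A, B, D, E
  1-simplices (6): AB, AD, AE, BD, BE, DE
  2-simplices (4): ABD, ABE, ADE, BDE

giving chain groups C_0 ≅ Z^4, C_1 ≅ Z^6, C_2 ≅ Z^4.

∂_1: C_1 → C_0 is given by ∂[p,q] = [q] − [p]. For instance
  ∂AD = D − A.
This gives a 4×6 integer matrix of rank 3; reducing to Smith normal form yields diagonal entries (1,1,1).

∂_2: C_2 → C_1 sends each 2-simplex [p,q,r] to [q,r] − [p,r] + [p,q]. For instance
  ∂BDE = DE − BE + BD,
  ∂ADE = DE − AE + AD.
As a 6×4 matrix over Z this has rank 3, with invariant factors (1,1,1).

From H_k ≅ ker(∂_k) / im(∂_{k+1}) we obtain:

  H_0: rank C_0 − rank ∂_1 = 4 − 3 = 1, and the invariant factors of ∂_1 are all 1, so H_0 ≅ Z.
  H_1: rank ker ∂_1 − rank ∂_2 = (6 − 3) − 3 = 0, and the invariant factors of ∂_2 are all 1, so H_1 ≅ 0.
  H_2: rank ker ∂_2 − rank ∂_3 = (4 − 3) − 0 = 1, and there is no ∂_3, so H_2 ≅ Z.

As a check, the Euler characteristic is 4 − 6 + 4 = 2, which agrees with 1 − 0 + 1 = 2.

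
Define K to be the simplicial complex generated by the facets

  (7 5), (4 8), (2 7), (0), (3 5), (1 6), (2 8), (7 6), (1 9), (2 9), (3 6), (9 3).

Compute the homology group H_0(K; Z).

Order the vertices as 0 < 1 < 2 < 3 < 4 < 5 < 6 < 7 < 8 < 9. Listing each simplex with vertices in this order, K has dimension 1 with simplices:

  0-simplices (10): [0], [1], [2], [3], [4], [5], [6], [7], [8], [9]
  1-simplices (11): [1,6], [1,9], [2,7], [2,8], [2,9], [3,5], [3,6], [3,9], [4,8], [5,7], [6,7]

so the chain groups are C_0 ≅ Z^10, C_1 ≅ Z^11.

∂_1: C_1 → C_0 maps an edge to its endpoints' difference, ∂[p,q] = q − p.
This gives a 10×11 integer matrix of rank 8; reducing to Smith normal form yields diagonal entries (1,1,1,1,1,1,1,1).

Reading off H_k = ker ∂_k / im ∂_{k+1}:

  H_0: rank C_0 − rank ∂_1 = 10 − 8 = 2, and the invariant factors of ∂_1 are all 1, so H_0 = Z^2.

H_0 = Z^2.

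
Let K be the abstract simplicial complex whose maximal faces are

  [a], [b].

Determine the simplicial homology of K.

Fix the vertex order a < b and write every simplex with vertices in increasing order. Then dim K = 0 and the simplices of K are:

  0-simplices (2): a, b

giving chain groups C_0 ≅ Z^2.

Now H_k = ker ∂_k / im ∂_{k+1}, so:

  H_0: rank C_0 − rank ∂_1 = 2 − 0 = 2, and there is no ∂_1, so H_0 = Z^2.

(K is a triangulation of a set of 2 points.)

H_0 ≅ Z^2.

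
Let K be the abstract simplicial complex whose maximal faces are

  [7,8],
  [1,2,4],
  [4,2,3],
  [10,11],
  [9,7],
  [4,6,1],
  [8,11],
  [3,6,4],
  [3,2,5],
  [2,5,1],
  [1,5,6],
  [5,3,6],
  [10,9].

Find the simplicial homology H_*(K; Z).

Take the total order 1 < 2 < 3 < 4 < 5 < 6 < 7 < 8 < 9 < 10 < 11 on the vertex set. Then K (dimension 2) consists of the simplices:

  0-simplices (11): [1], [2], [3], [4], [5], [6], [7], [8], [9], [10], [11]
  1-simplices (17): [1,2], [1,4], [1,5], [1,6], [2,3], [2,4], [2,5], [3,4], [3,5], [3,6], [4,6], [5,6], [7,8], [7,9], [8,11], [9,10], [10,11]
  2-simplices (8): [1,2,4], [1,2,5], [1,4,6], [1,5,6], [2,3,4], [2,3,5], [3,4,6], [3,5,6]

Hence C_0 ≅ Z^11, C_1 ≅ Z^17, C_2 ≅ Z^8.

Boundary ∂_1: C_1 → C_0 sends each edge [p,q] (with p < q) to q − p.
The 11×17 boundary matrix has rank 9 and Smith normal form diag(1,1,1,1,1,1,1,1,1).

∂_2: C_2 → C_1 acts by ∂[p,q,r] = [q,r] − [p,r] + [p,q]. For instance
  ∂[1,5,6] = [5,6] − [1,6] + [1,5],
  ∂[2,3,4] = [3,4] − [2,4] + [2,3].
This gives a 17×8 integer matrix of rank 7; reducing to Smith normal form yields diagonal entries (1,1,1,1,1,1,1).

Computing H_k = (kernel of ∂_k) / (image of ∂_{k+1}):

  H_0: rank C_0 − rank ∂_1 = 11 − 9 = 2, and the invariant factors of ∂_1 are all 1, so H_0 = Z^2.
  H_1: rank ker ∂_1 − rank ∂_2 = (17 − 9) − 7 = 1, and the invariant factors of ∂_2 are all 1, so H_1 = Z.
  H_2: rank ker ∂_2 − rank ∂_3 = (8 − 7) − 0 = 1, and there is no ∂_3, so H_2 = Z.

H_0 ≅ Z^2,  H_1 ≅ Z,  H_2 ≅ Z.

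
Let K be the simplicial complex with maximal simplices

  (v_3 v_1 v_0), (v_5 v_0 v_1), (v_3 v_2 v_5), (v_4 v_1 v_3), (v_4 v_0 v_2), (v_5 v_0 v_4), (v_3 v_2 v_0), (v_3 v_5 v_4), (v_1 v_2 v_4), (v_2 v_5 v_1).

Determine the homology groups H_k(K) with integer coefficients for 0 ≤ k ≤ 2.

Take the total order v_0 < v_1 < v_2 < v_3 < v_4 < v_5 on the vertex set. Then K (dimension 2) consists of the simplices:

  0-simplices (6): [v_0], [v_1], [v_2], [v_3], [v_4], [v_5]
  1-simplices (15): (15 of them)
  2-simplices (10): [v_0,v_1,v_3], [v_0,v_1,v_5], [v_0,v_2,v_3], [v_0,v_2,v_4], [v_0,v_4,v_5], [v_1,v_2,v_4], [v_1,v_2,v_5], [v_1,v_3,v_4], [v_2,v_3,v_5], [v_3,v_4,v_5]

Hence C_0 ≅ Z^6, C_1 ≅ Z^15, C_2 ≅ Z^10.

The boundary map ∂_1: C_1 → C_0 sends each edge [p,q] (with p < q) to q − p.
This gives a 6×15 integer matrix of rank 5; reducing to Smith normal form yields diagonal entries (1,1,1,1,1).

∂_2: C_2 → C_1 sends each 2-simplex [p,q,r] to [q,r] − [p,r] + [p,q]. For instance
  ∂[v_1,v_2,v_4] = [v_2,v_4] − [v_1,v_4] + [v_1,v_2],
  ∂[v_1,v_3,v_4] = [v_3,v_4] − [v_1,v_4] + [v_1,v_3].
As a 15×10 matrix over Z this has rank 10, with invariant factors (1,1,1,1,1,1,1,1,1,2).

Reading off H_k = ker ∂_k / im ∂_{k+1}:

  H_0: rank C_0 − rank ∂_1 = 6 − 5 = 1, and the invariant factors of ∂_1 are all 1, so H_0 = Z.
  H_1: rank ker ∂_1 − rank ∂_2 = (15 − 5) − 10 = 0, and ∂_2 has invariant factor 2 > 1, so H_1 = Z_2.
  H_2: rank ker ∂_2 − rank ∂_3 = (10 − 10) − 0 = 0, and there is no ∂_3, so H_2 = 0.

As a check, the Euler characteristic is 6 − 15 + 10 = 1, which agrees with 1 − 0 + 0 = 1.

H_0 ≅ Z,  H_1 ≅ Z_2,  H_2 = 0.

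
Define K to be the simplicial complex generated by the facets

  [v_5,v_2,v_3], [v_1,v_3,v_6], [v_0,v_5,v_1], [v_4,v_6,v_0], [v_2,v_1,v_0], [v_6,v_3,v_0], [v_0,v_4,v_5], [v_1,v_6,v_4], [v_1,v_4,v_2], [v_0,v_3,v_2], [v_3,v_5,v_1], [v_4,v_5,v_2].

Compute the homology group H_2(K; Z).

H_2 = 0.

K has 7 vertices, 18 edges, 12 triangles.
rank ∂_2 = 12, rank ∂_3 = 0 ⇒ b_2 = 12 − 12 − 0 = 0. So H_2 ≅ 0.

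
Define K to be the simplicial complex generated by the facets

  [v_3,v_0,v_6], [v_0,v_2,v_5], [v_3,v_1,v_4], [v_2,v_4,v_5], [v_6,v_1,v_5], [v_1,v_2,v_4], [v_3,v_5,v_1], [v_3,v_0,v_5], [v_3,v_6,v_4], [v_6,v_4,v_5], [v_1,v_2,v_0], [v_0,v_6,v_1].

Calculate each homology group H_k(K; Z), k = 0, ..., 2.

H_0 ≅ Z,  H_1 ≅ Z/2,  H_2 = 0.

Take the total order v_0 < v_1 < v_2 < v_3 < v_4 < v_5 < v_6 on the vertex set. Then K (dimension 2) consists of the simplices:

  0-simplices (7): [v_0], [v_1], [v_2], [v_3], [v_4], [v_5], [v_6]
  1-simplices (18): (18 of them)
  2-simplices (12): (12 of them)

Hence C_0 ≅ Z^7, C_1 ≅ Z^18, C_2 ≅ Z^12.

∂_1: C_1 → C_0 sends each edge [p,q] (with p < q) to q − p. For instance
  ∂[v_4,v_6] = [v_6] − [v_4].
This gives a 7×18 integer matrix of rank 6; reducing to Smith normal form yields diagonal entries (1,1,1,1,1,1).

Boundary ∂_2: C_2 → C_1 acts by ∂[p,q,r] = [q,r] − [p,r] + [p,q]. For instance
  ∂[v_0,v_1,v_2] = [v_1,v_2] − [v_0,v_2] + [v_0,v_1],
  ∂[v_1,v_5,v_6] = [v_5,v_6] − [v_1,v_6] + [v_1,v_5].
This gives a 18×12 integer matrix of rank 12; reducing to Smith normal form yields diagonal entries (1,1,1,1,1,1,1,1,1,1,1,2).

Reading off H_k = ker ∂_k / im ∂_{k+1}:

  H_0: rank C_0 − rank ∂_1 = 7 − 6 = 1, and the invariant factors of ∂_1 are all 1, so H_0 = Z.
  H_1: rank ker ∂_1 − rank ∂_2 = (18 − 6) − 12 = 0, and ∂_2 has invariant factor 2 > 1, so H_1 = Z/2.
  H_2: rank ker ∂_2 − rank ∂_3 = (12 − 12) − 0 = 0, and there is no ∂_3, so H_2 = 0.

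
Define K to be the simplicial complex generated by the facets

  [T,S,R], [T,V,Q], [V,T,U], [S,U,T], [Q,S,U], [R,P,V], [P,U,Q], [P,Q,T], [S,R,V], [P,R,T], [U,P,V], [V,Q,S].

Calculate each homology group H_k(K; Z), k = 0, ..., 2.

H_0 ≅ Z,  H_1 ≅ Z/2Z,  H_2 = 0.

Fix the vertex order P < Q < R < S < T < U < V and write every simplex with vertices in increasing order. Then dim K = 2 and the simplices of K are:

  0-simplices (7): P, Q, R, S, T, U, V
  1-simplices (18): PQ, PR, PT, PU, PV, QS, QT, QU, QV, RS, RT, RV, ST, SU, SV, TU, TV, UV
  2-simplices (12): PQT, PQU, PRT, PRV, PUV, QSU, QSV, QTV, RST, RSV, STU, TUV

Hence C_0 ≅ Z^7, C_1 ≅ Z^18, C_2 ≅ Z^12.

Boundary ∂_1: C_1 → C_0 sends each edge [p,q] (with p < q) to q − p. For instance
  ∂RV = V − R.
The 7×18 boundary matrix has rank 6 and Smith normal form diag(1,1,1,1,1,1).

∂_2: C_2 → C_1 maps a triangle to the signed sum of its edges. For instance
  ∂PRT = RT − PT + PR,
  ∂RST = ST − RT + RS.
The resulting 18×12 matrix has rank 12, and its Smith normal form has invariant factors (1,1,1,1,1,1,1,1,1,1,1,2).

Reading off H_k = ker ∂_k / im ∂_{k+1}:

  H_0: rank C_0 − rank ∂_1 = 7 − 6 = 1, and the invariant factors of ∂_1 are all 1, so H_0 ≅ Z.
  H_1: rank ker ∂_1 − rank ∂_2 = (18 − 6) − 12 = 0, and ∂_2 has invariant factor 2 > 1, so H_1 ≅ Z/2Z.
  H_2: rank ker ∂_2 − rank ∂_3 = (12 − 12) − 0 = 0, and there is no ∂_3, so H_2 ≅ 0.

(K is a triangulation of the real projective plane RP^2.)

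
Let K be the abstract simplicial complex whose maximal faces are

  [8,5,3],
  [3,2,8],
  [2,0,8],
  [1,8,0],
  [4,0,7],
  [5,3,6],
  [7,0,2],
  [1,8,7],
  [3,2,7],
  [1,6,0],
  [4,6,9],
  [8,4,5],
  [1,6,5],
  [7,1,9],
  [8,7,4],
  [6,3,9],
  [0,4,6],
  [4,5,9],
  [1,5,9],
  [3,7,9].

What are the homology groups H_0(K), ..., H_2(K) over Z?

H_0 = Z,  H_1 = Z ⊕ Z/2,  H_2 = 0.

Fix the vertex order 0 < 1 < 2 < 3 < 4 < 5 < 6 < 7 < 8 < 9 and write every simplex with vertices in increasing order. Then dim K = 2 and the simplices of K are:

  0-simplices (10): [0], [1], [2], [3], [4], [5], [6], [7], [8], [9]
  1-simplices (30): (30 of them)
  2-simplices (20): (20 of them)

Hence C_0 ≅ Z^10, C_1 ≅ Z^30, C_2 ≅ Z^20.

∂_1: C_1 → C_0 is given by ∂[p,q] = [q] − [p]. For instance
  ∂[2,8] = [8] − [2].
This gives a 10×30 integer matrix of rank 9; reducing to Smith normal form yields diagonal entries (1,1,1,1,1,1,1,1,1).

∂_2: C_2 → C_1 acts by ∂[p,q,r] = [q,r] − [p,r] + [p,q]. For instance
  ∂[3,6,9] = [6,9] − [3,9] + [3,6],
  ∂[4,5,8] = [5,8] − [4,8] + [4,5].
As a 30×20 matrix over Z this has rank 20, with invariant factors (1,1,1,1,1,1,1,1,1,1,1,1,1,1,1,1,1,1,1,2).

Reading off H_k = ker ∂_k / im ∂_{k+1}:

  H_0: rank C_0 − rank ∂_1 = 10 − 9 = 1, and the invariant factors of ∂_1 are all 1, so H_0 = Z.
  H_1: rank ker ∂_1 − rank ∂_2 = (30 − 9) − 20 = 1, and ∂_2 has invariant factor 2 > 1, so H_1 = Z ⊕ Z/2.
  H_2: rank ker ∂_2 − rank ∂_3 = (20 − 20) − 0 = 0, and there is no ∂_3, so H_2 = 0.

(K is a triangulation of the Klein bottle.)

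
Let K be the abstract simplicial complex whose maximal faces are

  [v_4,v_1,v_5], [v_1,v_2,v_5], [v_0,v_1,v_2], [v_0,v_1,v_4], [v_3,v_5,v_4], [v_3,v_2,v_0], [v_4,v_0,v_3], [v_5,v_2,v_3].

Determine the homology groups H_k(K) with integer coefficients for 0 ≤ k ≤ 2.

H_0 = Z,  H_1 = 0,  H_2 = Z.

We work with the vertex ordering v_0 < v_1 < v_2 < v_3 < v_4 < v_5. The simplices of K, each written with vertices in increasing order, are:

  0-simplices (6): [v_0], [v_1], [v_2], [v_3], [v_4], [v_5]
  1-simplices (12): [v_0,v_1], [v_0,v_2], [v_0,v_3], [v_0,v_4], [v_1,v_2], [v_1,v_4], [v_1,v_5], [v_2,v_3], [v_2,v_5], [v_3,v_4], [v_3,v_5], [v_4,v_5]
  2-simplices (8): [v_0,v_1,v_2], [v_0,v_1,v_4], [v_0,v_2,v_3], [v_0,v_3,v_4], [v_1,v_2,v_5], [v_1,v_4,v_5], [v_2,v_3,v_5], [v_3,v_4,v_5]

so the chain groups are C_0 ≅ Z^6, C_1 ≅ Z^12, C_2 ≅ Z^8.

∂_1: C_1 → C_0 maps an edge to its endpoints' difference, ∂[p,q] = q − p. For instance
  ∂[v_3,v_4] = [v_4] − [v_3].
The resulting 6×12 matrix has rank 5, and its Smith normal form has invariant factors (1,1,1,1,1).

Boundary ∂_2: C_2 → C_1 acts by ∂[p,q,r] = [q,r] − [p,r] + [p,q]. For instance
  ∂[v_0,v_1,v_2] = [v_1,v_2] − [v_0,v_2] + [v_0,v_1],
  ∂[v_0,v_2,v_3] = [v_2,v_3] − [v_0,v_3] + [v_0,v_2].
This gives a 12×8 integer matrix of rank 7; reducing to Smith normal form yields diagonal entries (1,1,1,1,1,1,1).

Now H_k = ker ∂_k / im ∂_{k+1}, so:

  H_0: rank C_0 − rank ∂_1 = 6 − 5 = 1, and the invariant factors of ∂_1 are all 1, so H_0 ≅ Z.
  H_1: rank ker ∂_1 − rank ∂_2 = (12 − 5) − 7 = 0, and the invariant factors of ∂_2 are all 1, so H_1 ≅ 0.
  H_2: rank ker ∂_2 − rank ∂_3 = (8 − 7) − 0 = 1, and there is no ∂_3, so H_2 ≅ Z.

(K is a triangulation of the 2-sphere S^2.)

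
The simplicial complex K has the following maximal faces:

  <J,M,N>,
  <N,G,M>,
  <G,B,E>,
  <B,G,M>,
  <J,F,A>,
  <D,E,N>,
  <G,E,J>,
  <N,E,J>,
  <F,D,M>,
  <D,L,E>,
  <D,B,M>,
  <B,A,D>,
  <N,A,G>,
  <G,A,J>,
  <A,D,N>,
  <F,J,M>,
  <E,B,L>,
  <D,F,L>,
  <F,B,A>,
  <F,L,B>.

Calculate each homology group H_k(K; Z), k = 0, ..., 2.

Fix the vertex order A < B < D < E < F < G < J < L < M < N and write every simplex with vertices in increasing order. Then dim K = 2 and the simplices of K are:

  0-simplices (10): A, B, D, E, F, G, J, L, M, N
  1-simplices (30): AB, AD, AF, AG, AJ, AN, BD, BE, BF, BG, BL, BM, DE, DF, DL, DM, DN, EG, EJ, EL, EN, FJ, FL, FM, GJ, GM, GN, JM, JN, MN
  2-simplices (20): ABD, ABF, ADN, AFJ, AGJ, AGN, BDM, BEG, BEL, BFL, BGM, DEL, DEN, DFL, DFM, EGJ, EJN, FJM, GMN, JMN

Hence C_0 ≅ Z^10, C_1 ≅ Z^30, C_2 ≅ Z^20.

∂_1: C_1 → C_0 is given by ∂[p,q] = [q] − [p].
This gives a 10×30 integer matrix of rank 9; reducing to Smith normal form yields diagonal entries (1,1,1,1,1,1,1,1,1).

The boundary map ∂_2: C_2 → C_1 maps a triangle to the signed sum of its edges. For instance
  ∂ADN = DN − AN + AD,
  ∂BEG = EG − BG + BE.
The 30×20 boundary matrix has rank 20 and Smith normal form diag(1,1,1,1,1,1,1,1,1,1,1,1,1,1,1,1,1,1,1,2).

From H_k ≅ ker(∂_k) / im(∂_{k+1}) we obtain:

  H_0: rank C_0 − rank ∂_1 = 10 − 9 = 1, and the invariant factors of ∂_1 are all 1, so H_0 ≅ Z.
  H_1: rank ker ∂_1 − rank ∂_2 = (30 − 9) − 20 = 1, and ∂_2 has invariant factor 2 > 1, so H_1 ≅ Z ⊕ Z/2Z.
  H_2: rank ker ∂_2 − rank ∂_3 = (20 − 20) − 0 = 0, and there is no ∂_3, so H_2 ≅ 0.

H_0 = Z,  H_1 = Z ⊕ Z/2Z,  H_2 = 0.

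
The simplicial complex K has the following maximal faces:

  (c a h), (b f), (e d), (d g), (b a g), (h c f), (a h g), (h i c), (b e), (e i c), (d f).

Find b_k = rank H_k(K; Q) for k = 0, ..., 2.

We work with the vertex ordering a < b < c < d < e < f < g < h < i. The simplices of K, each written with vertices in increasing order, are:

  0-simplices (9): a, b, c, d, e, f, g, h, i
  1-simplices (18): ab, ac, ag, ah, be, bf, bg, ce, cf, ch, ci, de, df, dg, ei, fh, gh, hi
  2-simplices (6): abg, ach, agh, cei, cfh, chi

so the chain groups are C_0 ≅ Z^9, C_1 ≅ Z^18, C_2 ≅ Z^6.

∂_1: C_1 → C_0 maps an edge to its endpoints' difference, ∂[p,q] = q − p.
As a 9×18 matrix over Z this has rank 8, with invariant factors (1,1,1,1,1,1,1,1).

The boundary map ∂_2: C_2 → C_1 acts by ∂[p,q,r] = [q,r] − [p,r] + [p,q]. For instance
  ∂ach = ch − ah + ac,
  ∂agh = gh − ah + ag.
The 18×6 boundary matrix has rank 6 and Smith normal form diag(1,1,1,1,1,1).

From H_k ≅ ker(∂_k) / im(∂_{k+1}) we obtain:

  H_0: rank C_0 − rank ∂_1 = 9 − 8 = 1, and the invariant factors of ∂_1 are all 1, so H_0 = Z.
  H_1: rank ker ∂_1 − rank ∂_2 = (18 − 8) − 6 = 4, and the invariant factors of ∂_2 are all 1, so H_1 = Z^4.
  H_2: rank ker ∂_2 − rank ∂_3 = (6 − 6) − 0 = 0, and there is no ∂_3, so H_2 = 0.

Hence the Betti numbers are b_0 = 1, b_1 = 4, b_2 = 0.

b_0 = 1, b_1 = 4, b_2 = 0.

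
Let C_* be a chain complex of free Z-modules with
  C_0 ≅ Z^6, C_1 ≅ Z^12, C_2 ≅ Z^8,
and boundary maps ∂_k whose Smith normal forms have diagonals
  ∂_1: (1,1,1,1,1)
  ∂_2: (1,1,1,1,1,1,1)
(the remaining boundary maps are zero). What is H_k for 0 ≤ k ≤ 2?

H_0 ≅ Z,  H_1 = 0,  H_2 ≅ Z.

H_0: b_0 = 6 − 0 − 5 = 1; torsion from ∂_1 factors > 1: none. So H_0 ≅ Z.
H_1: b_1 = 12 − 5 − 7 = 0; torsion from ∂_2 factors > 1: none. So H_1 ≅ 0.
H_2: b_2 = 8 − 7 − 0 = 1; torsion from ∂_3 factors > 1: none. So H_2 ≅ Z.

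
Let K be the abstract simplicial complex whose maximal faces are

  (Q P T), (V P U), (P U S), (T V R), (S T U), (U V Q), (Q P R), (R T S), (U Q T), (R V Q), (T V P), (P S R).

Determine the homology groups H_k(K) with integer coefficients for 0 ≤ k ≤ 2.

H_0 = Z,  H_1 = Z/2,  H_2 = 0.

Order the vertices as P < Q < R < S < T < U < V. Listing each simplex with vertices in this order, K has dimension 2 with simplices:

  0-simplices (7): P, Q, R, S, T, U, V
  1-simplices (18): PQ, PR, PS, PT, PU, PV, QR, QT, QU, QV, RS, RT, RV, ST, SU, TU, TV, UV
  2-simplices (12): PQR, PQT, PRS, PSU, PTV, PUV, QRV, QTU, QUV, RST, RTV, STU

giving chain groups C_0 ≅ Z^7, C_1 ≅ Z^18, C_2 ≅ Z^12.

The boundary map ∂_1: C_1 → C_0 maps an edge to its endpoints' difference, ∂[p,q] = q − p. For instance
  ∂QT = T − Q.
The 7×18 boundary matrix has rank 6 and Smith normal form diag(1,1,1,1,1,1).

The boundary map ∂_2: C_2 → C_1 sends each 2-simplex [p,q,r] to [q,r] − [p,r] + [p,q]. For instance
  ∂PSU = SU − PU + PS,
  ∂PQR = QR − PR + PQ.
As a 18×12 matrix over Z this has rank 12, with invariant factors (1,1,1,1,1,1,1,1,1,1,1,2).

From H_k ≅ ker(∂_k) / im(∂_{k+1}) we obtain:

  H_0: rank C_0 − rank ∂_1 = 7 − 6 = 1, and the invariant factors of ∂_1 are all 1, so H_0 = Z.
  H_1: rank ker ∂_1 − rank ∂_2 = (18 − 6) − 12 = 0, and ∂_2 has invariant factor 2 > 1, so H_1 = Z/2.
  H_2: rank ker ∂_2 − rank ∂_3 = (12 − 12) − 0 = 0, and there is no ∂_3, so H_2 = 0.

As a check, the Euler characteristic is 7 − 18 + 12 = 1, which agrees with 1 − 0 + 0 = 1.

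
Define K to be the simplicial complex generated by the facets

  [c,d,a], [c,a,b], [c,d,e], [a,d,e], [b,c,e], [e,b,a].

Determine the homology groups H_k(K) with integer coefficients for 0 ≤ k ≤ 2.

H_0 = Z,  H_1 = 0,  H_2 = Z.

Take the total order a < b < c < d < e on the vertex set. Then K (dimension 2) consists of the simplices:

  0-simplices (5): a, b, c, d, e
  1-simplices (9): ab, ac, ad, ae, bc, be, cd, ce, de
  2-simplices (6): abc, abe, acd, ade, bce, cde

Hence C_0 ≅ Z^5, C_1 ≅ Z^9, C_2 ≅ Z^6.

∂_1: C_1 → C_0 sends each edge [p,q] (with p < q) to q − p.
The resulting 5×9 matrix has rank 4, and its Smith normal form has invariant factors (1,1,1,1).

The boundary map ∂_2: C_2 → C_1 acts by ∂[p,q,r] = [q,r] − [p,r] + [p,q]. For instance
  ∂acd = cd − ad + ac,
  ∂cde = de − ce + cd.
As a 9×6 matrix over Z this has rank 5, with invariant factors (1,1,1,1,1).

Now H_k = ker ∂_k / im ∂_{k+1}, so:

  H_0: rank C_0 − rank ∂_1 = 5 − 4 = 1, and the invariant factors of ∂_1 are all 1, so H_0 = Z.
  H_1: rank ker ∂_1 − rank ∂_2 = (9 − 4) − 5 = 0, and the invariant factors of ∂_2 are all 1, so H_1 = 0.
  H_2: rank ker ∂_2 − rank ∂_3 = (6 − 5) − 0 = 1, and there is no ∂_3, so H_2 = Z.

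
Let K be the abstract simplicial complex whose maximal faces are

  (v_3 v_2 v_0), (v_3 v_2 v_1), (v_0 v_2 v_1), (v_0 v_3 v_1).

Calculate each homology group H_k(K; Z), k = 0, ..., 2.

H_0 ≅ Z,  H_1 = 0,  H_2 ≅ Z.

Order the vertices as v_0 < v_1 < v_2 < v_3. Listing each simplex with vertices in this order, K has dimension 2 with simplices:

  0-simplices (4): [v_0], [v_1], [v_2], [v_3]
  1-simplices (6): [v_0,v_1], [v_0,v_2], [v_0,v_3], [v_1,v_2], [v_1,v_3], [v_2,v_3]
  2-simplices (4): [v_0,v_1,v_2], [v_0,v_1,v_3], [v_0,v_2,v_3], [v_1,v_2,v_3]

Hence C_0 ≅ Z^4, C_1 ≅ Z^6, C_2 ≅ Z^4.

The boundary map ∂_1: C_1 → C_0 is given by ∂[p,q] = [q] − [p].
The 4×6 boundary matrix has rank 3 and Smith normal form diag(1,1,1).

The boundary map ∂_2: C_2 → C_1 acts by ∂[p,q,r] = [q,r] − [p,r] + [p,q]. For instance
  ∂[v_0,v_1,v_2] = [v_1,v_2] − [v_0,v_2] + [v_0,v_1],
  ∂[v_0,v_1,v_3] = [v_1,v_3] − [v_0,v_3] + [v_0,v_1].
The 6×4 boundary matrix has rank 3 and Smith normal form diag(1,1,1).

Computing H_k = (kernel of ∂_k) / (image of ∂_{k+1}):

  H_0: rank C_0 − rank ∂_1 = 4 − 3 = 1, and the invariant factors of ∂_1 are all 1, so H_0 ≅ Z.
  H_1: rank ker ∂_1 − rank ∂_2 = (6 − 3) − 3 = 0, and the invariant factors of ∂_2 are all 1, so H_1 ≅ 0.
  H_2: rank ker ∂_2 − rank ∂_3 = (4 − 3) − 0 = 1, and there is no ∂_3, so H_2 ≅ Z.

As a check, the Euler characteristic is 4 − 6 + 4 = 2, which agrees with 1 − 0 + 1 = 2.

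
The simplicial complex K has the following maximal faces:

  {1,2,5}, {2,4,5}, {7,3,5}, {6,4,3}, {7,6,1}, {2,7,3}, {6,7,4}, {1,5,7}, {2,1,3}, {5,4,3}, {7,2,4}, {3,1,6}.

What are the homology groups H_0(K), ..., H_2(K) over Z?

K has 7 vertices, 18 edges, 12 triangles.
rank ∂_0 = 0, rank ∂_1 = 6 ⇒ b_0 = 7 − 0 − 6 = 1; all invariant factors of ∂_1 are 1 so no torsion. So H_0 ≅ Z.
rank ∂_1 = 6, rank ∂_2 = 12 ⇒ b_1 = 18 − 6 − 12 = 0; ∂_2 has invariant factor(s) [2] giving torsion. So H_1 ≅ Z_2.
rank ∂_2 = 12, rank ∂_3 = 0 ⇒ b_2 = 12 − 12 − 0 = 0. So H_2 ≅ 0.

H_0 ≅ Z,  H_1 ≅ Z_2,  H_2 = 0.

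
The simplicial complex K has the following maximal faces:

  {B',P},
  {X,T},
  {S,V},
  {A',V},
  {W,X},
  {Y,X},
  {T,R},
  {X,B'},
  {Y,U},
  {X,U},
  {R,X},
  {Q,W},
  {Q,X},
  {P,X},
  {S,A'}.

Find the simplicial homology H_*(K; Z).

We work with the vertex ordering P < Q < R < S < T < U < V < W < X < Y < A' < B'. The simplices of K, each written with vertices in increasing order, are:

  0-simplices (12): [P], [Q], [R], [S], [T], [U], [V], [W], [X], [Y], [A'], [B']
  1-simplices (15): [P,X], [P,B'], [Q,W], [Q,X], [R,T], [R,X], [S,V], [S,A'], [T,X], [U,X], [U,Y], [V,A'], [W,X], [X,Y], [X,B']

Hence C_0 ≅ Z^12, C_1 ≅ Z^15.

The boundary map ∂_1: C_1 → C_0 is given by ∂[p,q] = [q] − [p]. For instance
  ∂[V,A'] = [A'] − [V].
The resulting 12×15 matrix has rank 10, and its Smith normal form has invariant factors (1,1,1,1,1,1,1,1,1,1).

From H_k ≅ ker(∂_k) / im(∂_{k+1}) we obtain:

  H_0: rank C_0 − rank ∂_1 = 12 − 10 = 2, and the invariant factors of ∂_1 are all 1, so H_0 ≅ Z^2.
  H_1: rank ker ∂_1 − rank ∂_2 = (15 − 10) − 0 = 5, and there is no ∂_2, so H_1 ≅ Z^5.

As a check, the Euler characteristic is 12 − 15 = -3, which agrees with 2 − 5 = -3.
(K is a triangulation of the disjoint union of a wedge of 4 circles and the circle S^1.)

H_0 ≅ Z^2,  H_1 ≅ Z^5.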